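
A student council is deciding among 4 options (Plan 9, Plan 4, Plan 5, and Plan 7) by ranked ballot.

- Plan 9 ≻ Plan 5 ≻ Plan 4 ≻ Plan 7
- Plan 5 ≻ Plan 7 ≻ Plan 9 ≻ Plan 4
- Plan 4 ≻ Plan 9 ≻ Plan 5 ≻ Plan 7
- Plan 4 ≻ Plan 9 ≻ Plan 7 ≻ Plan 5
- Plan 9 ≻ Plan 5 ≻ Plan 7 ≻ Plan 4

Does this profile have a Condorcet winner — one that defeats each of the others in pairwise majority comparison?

Head-to-head results (5 voters total):
Plan 9 vs Plan 4: Plan 9 wins 3–2.
Plan 9 vs Plan 5: Plan 9 wins 4–1.
Plan 9 vs Plan 7: Plan 9 wins 4–1.
Plan 4 vs Plan 5: Plan 5 wins 3–2.
Plan 4 vs Plan 7: Plan 4 wins 3–2.
Plan 5 vs Plan 7: Plan 5 wins 4–1.
Plan 9 beats each rival — Plan 4 (3–2), Plan 5 (4–1), Plan 7 (4–1) — so Plan 9 is the Condorcet winner.

Yes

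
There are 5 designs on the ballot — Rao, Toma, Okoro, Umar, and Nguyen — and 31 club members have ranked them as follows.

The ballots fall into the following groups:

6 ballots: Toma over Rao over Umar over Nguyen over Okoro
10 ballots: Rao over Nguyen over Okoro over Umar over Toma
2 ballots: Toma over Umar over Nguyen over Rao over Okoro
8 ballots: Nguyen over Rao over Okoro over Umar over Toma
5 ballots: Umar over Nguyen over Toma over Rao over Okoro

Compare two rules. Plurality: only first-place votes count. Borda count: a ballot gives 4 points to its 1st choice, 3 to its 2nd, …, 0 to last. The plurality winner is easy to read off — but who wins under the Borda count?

Plurality first-place counts: Rao 10, Toma 8, Okoro 0, Umar 5, Nguyen 8 → Rao.
Borda totals: Rao 89, Toma 42, Okoro 36, Umar 56, Nguyen 87 → Rao.

Rao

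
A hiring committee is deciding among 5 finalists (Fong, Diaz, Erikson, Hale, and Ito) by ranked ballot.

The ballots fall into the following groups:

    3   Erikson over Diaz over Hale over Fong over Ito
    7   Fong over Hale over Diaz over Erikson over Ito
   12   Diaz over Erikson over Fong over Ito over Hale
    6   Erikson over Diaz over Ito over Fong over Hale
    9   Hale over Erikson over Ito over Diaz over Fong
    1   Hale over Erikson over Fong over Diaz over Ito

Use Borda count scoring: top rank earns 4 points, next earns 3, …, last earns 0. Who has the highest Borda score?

Borda scores:
  Fong: 3·1 + 7·4 + 12·2 + 6·1 + 9·0 + 2 = 63
  Diaz: 3·3 + 7·2 + 12·4 + 6·3 + 9·1 + 1 = 99
  Erikson: 3·4 + 7·1 + 12·3 + 6·4 + 9·3 + 3 = 109
  Hale: 3·2 + 7·3 + 12·0 + 6·0 + 9·4 + 4 = 67
  Ito: 3·0 + 7·0 + 12·1 + 6·2 + 9·2 + 0 = 42
Erikson has the highest total.

Erikson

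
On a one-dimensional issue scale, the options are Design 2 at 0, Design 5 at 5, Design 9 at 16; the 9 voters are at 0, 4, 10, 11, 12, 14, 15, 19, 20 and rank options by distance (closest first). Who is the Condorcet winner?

Design 9

With single-peaked preferences on a line, the Condorcet winner is the candidate closest to the median voter.
The median voter (position 12) is closest to Design 9 at 16.
Check: Design 9 vs Design 2 — voters closer to Design 9: 7 of 9.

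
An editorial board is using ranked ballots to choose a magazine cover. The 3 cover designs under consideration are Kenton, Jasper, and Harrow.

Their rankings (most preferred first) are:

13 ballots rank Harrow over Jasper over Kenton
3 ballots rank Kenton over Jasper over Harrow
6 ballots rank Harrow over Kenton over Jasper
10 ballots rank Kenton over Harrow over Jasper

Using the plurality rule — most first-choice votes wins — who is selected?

Harrow

First-place vote totals:
  Kenton: 13
  Jasper: 0
  Harrow: 19
Harrow has the most first-place votes.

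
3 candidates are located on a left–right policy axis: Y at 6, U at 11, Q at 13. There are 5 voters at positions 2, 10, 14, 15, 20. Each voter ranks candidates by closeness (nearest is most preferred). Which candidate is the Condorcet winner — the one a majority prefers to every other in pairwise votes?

Q

With single-peaked preferences on a line, the Condorcet winner is the candidate closest to the median voter.
The median voter (position 14) is closest to Q at 13.
Check: Q vs U — voters closer to Q: 3 of 5.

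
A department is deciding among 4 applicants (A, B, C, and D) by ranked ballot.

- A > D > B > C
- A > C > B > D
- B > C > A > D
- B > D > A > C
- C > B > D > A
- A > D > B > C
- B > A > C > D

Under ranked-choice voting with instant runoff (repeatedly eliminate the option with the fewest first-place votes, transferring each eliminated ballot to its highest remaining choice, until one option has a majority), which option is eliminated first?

Round 1: A 3, B 3, C 1, D 0. D has the fewest and is eliminated.
Round 2: A 3, B 3, C 1. C has the fewest and is eliminated.
Round 3: B 4, A 3. B has a majority.

D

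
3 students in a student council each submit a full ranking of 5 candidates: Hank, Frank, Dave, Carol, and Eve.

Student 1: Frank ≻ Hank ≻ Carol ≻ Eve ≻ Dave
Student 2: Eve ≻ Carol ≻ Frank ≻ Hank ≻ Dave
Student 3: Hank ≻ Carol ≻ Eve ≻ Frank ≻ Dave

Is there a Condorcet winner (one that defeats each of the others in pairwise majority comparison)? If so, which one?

None — there is no Condorcet winner

Head-to-head results (3 voters total):
Hank vs Frank: Frank wins 2–1.
Hank vs Dave: Hank wins 3–0.
Hank vs Carol: Hank wins 2–1.
Hank vs Eve: Hank wins 2–1.
Frank vs Dave: Frank wins 3–0.
Frank vs Carol: Carol wins 2–1.
Frank vs Eve: Eve wins 2–1.
Dave vs Carol: Carol wins 3–0.
Dave vs Eve: Eve wins 3–0.
Carol vs Eve: Carol wins 2–1.
No candidate beats all others: Hank beats Carol beats Frank beats Hank, a majority cycle.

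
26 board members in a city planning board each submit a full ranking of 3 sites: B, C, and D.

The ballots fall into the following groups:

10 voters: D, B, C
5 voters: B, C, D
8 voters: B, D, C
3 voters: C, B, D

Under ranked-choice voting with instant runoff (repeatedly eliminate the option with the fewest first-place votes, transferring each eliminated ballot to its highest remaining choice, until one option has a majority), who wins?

B

Round 1: B 13, D 10, C 3. C has the fewest and is eliminated.
Round 2: B 16, D 10. B has a majority.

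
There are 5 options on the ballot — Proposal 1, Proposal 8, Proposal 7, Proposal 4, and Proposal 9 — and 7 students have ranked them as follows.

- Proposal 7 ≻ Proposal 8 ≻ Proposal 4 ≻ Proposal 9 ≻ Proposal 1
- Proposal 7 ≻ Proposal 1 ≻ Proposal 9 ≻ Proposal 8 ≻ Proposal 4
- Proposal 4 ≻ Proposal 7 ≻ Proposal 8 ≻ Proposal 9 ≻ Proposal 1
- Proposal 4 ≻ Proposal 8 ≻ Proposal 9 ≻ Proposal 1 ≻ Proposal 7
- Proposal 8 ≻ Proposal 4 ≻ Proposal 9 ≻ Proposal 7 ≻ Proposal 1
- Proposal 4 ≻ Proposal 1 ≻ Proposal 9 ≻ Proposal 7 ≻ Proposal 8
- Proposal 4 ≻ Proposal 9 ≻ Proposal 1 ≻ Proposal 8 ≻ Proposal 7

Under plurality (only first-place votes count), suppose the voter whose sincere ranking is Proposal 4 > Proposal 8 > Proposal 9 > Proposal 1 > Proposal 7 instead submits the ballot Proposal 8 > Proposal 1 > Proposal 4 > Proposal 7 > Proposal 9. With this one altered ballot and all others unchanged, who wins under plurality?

First-place totals with the altered ballot: Proposal 1 0, Proposal 8 2, Proposal 7 2, Proposal 4 3, Proposal 9 0.
The winner is unchanged: still Proposal 4.

Proposal 4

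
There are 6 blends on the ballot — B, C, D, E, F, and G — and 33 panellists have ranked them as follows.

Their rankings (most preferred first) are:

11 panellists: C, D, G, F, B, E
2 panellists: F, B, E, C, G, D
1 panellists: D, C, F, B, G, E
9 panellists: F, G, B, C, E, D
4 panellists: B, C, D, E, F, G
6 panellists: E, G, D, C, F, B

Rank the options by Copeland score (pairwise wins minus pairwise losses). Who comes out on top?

C

Pairwise results:
  B vs C: C wins 18–15.
  B vs D: D wins 18–15.
  B vs E: B wins 27–6.
  B vs F: F wins 29–4.
  B vs G: G wins 26–7.
  C vs D: C wins 26–7.
  C vs E: C wins 25–8.
  C vs F: C wins 22–11.
  C vs G: C wins 18–15.
  D vs E: E wins 17–16.
  D vs F: D wins 22–11.
  D vs G: G wins 17–16.
  E vs F: F wins 23–10.
  E vs G: G wins 21–12.
  F vs G: G wins 17–16.
Copeland scores (wins − losses):
  B: 1 − 4 = -3
  C: 5 − 0 = 5
  D: 2 − 3 = -1
  E: 1 − 4 = -3
  F: 2 − 3 = -1
  G: 4 − 1 = 3
C has the best Copeland score.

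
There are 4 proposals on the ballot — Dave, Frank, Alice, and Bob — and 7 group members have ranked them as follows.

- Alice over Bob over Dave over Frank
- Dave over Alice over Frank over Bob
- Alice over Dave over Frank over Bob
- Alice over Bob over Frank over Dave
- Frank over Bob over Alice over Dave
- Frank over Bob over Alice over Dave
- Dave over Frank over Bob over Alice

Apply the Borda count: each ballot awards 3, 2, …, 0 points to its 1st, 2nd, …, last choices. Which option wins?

Alice

Borda scores:
  Dave: 1 + 3 + 2 + 0 + 0 + 0 + 3 = 9
  Frank: 0 + 1 + 1 + 1 + 3 + 3 + 2 = 11
  Alice: 3 + 2 + 3 + 3 + 1 + 1 + 0 = 13
  Bob: 2 + 0 + 0 + 2 + 2 + 2 + 1 = 9
Alice has the highest total.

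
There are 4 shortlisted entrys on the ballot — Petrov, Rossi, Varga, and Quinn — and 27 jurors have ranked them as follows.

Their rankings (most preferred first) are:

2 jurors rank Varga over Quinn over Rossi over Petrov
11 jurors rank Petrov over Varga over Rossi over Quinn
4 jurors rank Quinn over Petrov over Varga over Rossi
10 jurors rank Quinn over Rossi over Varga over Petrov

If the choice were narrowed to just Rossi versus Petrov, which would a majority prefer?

Ballots ranking Rossi above Petrov: 2+10 = 12.
Ballots ranking Petrov above Rossi: 11+4 = 15.
Petrov wins the head-to-head, 15–12.

Petrov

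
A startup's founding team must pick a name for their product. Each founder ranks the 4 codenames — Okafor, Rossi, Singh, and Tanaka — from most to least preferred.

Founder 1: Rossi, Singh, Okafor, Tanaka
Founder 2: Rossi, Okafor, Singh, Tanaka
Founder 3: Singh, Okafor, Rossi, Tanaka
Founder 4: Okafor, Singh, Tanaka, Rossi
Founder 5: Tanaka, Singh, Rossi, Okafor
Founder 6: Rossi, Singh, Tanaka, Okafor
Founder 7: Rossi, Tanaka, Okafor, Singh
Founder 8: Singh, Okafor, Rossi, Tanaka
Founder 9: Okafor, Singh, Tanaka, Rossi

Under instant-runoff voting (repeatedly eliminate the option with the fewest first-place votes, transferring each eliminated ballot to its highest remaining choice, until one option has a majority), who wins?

Singh

Round 1: Rossi 4, Okafor 2, Singh 2, Tanaka 1. Tanaka has the fewest and is eliminated.
Round 2: Rossi 4, Singh 3, Okafor 2. Okafor has the fewest and is eliminated.
Round 3: Singh 5, Rossi 4. Singh has a majority.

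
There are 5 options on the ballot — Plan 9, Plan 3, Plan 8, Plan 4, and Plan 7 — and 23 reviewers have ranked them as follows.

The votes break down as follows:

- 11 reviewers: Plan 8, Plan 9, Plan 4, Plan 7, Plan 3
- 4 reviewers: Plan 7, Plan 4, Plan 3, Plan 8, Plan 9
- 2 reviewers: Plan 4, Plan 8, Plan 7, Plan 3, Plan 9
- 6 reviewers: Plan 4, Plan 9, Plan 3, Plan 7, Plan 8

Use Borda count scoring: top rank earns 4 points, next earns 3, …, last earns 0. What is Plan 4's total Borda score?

66

Borda scores:
  Plan 9: 11·3 + 4·0 + 2·0 + 6·3 = 51
  Plan 3: 11·0 + 4·2 + 2·1 + 6·2 = 22
  Plan 8: 11·4 + 4·1 + 2·3 + 6·0 = 54
  Plan 4: 11·2 + 4·3 + 2·4 + 6·4 = 66
  Plan 7: 11·1 + 4·4 + 2·2 + 6·1 = 37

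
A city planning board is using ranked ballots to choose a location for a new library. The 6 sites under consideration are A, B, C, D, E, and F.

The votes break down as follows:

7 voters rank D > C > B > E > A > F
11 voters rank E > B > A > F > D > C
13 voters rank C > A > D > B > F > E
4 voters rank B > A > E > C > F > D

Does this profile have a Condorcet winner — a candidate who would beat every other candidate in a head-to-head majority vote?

No

Head-to-head results (35 voters total):
A vs B: B wins 22–13.
A vs C: C wins 20–15.
A vs D: A wins 28–7.
A vs E: E wins 18–17.
A vs F: A wins 35–0.
B vs C: C wins 20–15.
B vs D: D wins 20–15.
B vs E: B wins 24–11.
B vs F: B wins 35–0.
C vs D: D wins 18–17.
C vs E: C wins 20–15.
C vs F: C wins 24–11.
D vs E: D wins 20–15.
D vs F: D wins 20–15.
E vs F: E wins 22–13.
No candidate beats all others: A beats D beats B beats A, a majority cycle.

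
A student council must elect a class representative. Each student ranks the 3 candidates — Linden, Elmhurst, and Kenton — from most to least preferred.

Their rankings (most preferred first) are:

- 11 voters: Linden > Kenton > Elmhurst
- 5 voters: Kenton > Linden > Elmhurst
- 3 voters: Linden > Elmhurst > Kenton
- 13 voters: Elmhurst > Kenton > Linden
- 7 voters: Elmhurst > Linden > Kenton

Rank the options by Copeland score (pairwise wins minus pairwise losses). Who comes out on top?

Elmhurst

Pairwise results:
  Linden vs Elmhurst: Elmhurst wins 20–19.
  Linden vs Kenton: Linden wins 21–18.
  Elmhurst vs Kenton: Elmhurst wins 23–16.
Copeland scores (wins − losses):
  Linden: 1 − 1 = 0
  Elmhurst: 2 − 0 = 2
  Kenton: 0 − 2 = -2
Elmhurst has the best Copeland score.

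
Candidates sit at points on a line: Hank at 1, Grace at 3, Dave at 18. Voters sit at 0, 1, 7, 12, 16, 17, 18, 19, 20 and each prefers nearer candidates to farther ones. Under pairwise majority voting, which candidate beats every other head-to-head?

Dave

With single-peaked preferences on a line, the Condorcet winner is the candidate closest to the median voter.
The median voter (position 16) is closest to Dave at 18.
Check: Dave vs Grace — voters closer to Dave: 6 of 9.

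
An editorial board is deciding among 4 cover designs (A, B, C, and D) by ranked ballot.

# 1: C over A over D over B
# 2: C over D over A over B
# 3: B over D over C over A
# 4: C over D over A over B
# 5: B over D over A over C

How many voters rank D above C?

Ballots ranking D above C: 2.
Ballots ranking C above D: 3.
So 2 of 5 voters prefer D to C.

2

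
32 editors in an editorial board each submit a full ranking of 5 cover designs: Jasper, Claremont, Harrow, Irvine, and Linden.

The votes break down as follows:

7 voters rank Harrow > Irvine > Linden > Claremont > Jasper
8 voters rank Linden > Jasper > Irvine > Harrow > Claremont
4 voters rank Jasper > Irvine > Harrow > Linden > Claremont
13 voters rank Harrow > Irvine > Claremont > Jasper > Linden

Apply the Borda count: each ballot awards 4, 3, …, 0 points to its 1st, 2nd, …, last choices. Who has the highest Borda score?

Borda scores:
  Jasper: 7·0 + 8·3 + 4·4 + 13·1 = 53
  Claremont: 7·1 + 8·0 + 4·0 + 13·2 = 33
  Harrow: 7·4 + 8·1 + 4·2 + 13·4 = 96
  Irvine: 7·3 + 8·2 + 4·3 + 13·3 = 88
  Linden: 7·2 + 8·4 + 4·1 + 13·0 = 50
Harrow has the highest total.

Harrow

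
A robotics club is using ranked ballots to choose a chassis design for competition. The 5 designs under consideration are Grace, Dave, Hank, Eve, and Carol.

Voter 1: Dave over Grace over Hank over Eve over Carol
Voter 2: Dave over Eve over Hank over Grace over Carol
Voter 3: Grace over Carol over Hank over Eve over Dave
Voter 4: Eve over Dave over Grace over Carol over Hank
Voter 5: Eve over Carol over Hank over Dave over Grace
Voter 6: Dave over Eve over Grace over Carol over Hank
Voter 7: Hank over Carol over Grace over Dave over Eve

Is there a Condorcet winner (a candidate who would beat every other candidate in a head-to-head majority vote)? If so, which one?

Head-to-head results (7 voters total):
Grace vs Dave: Dave wins 5–2.
Grace vs Hank: Grace wins 4–3.
Grace vs Eve: Eve wins 4–3.
Grace vs Carol: Grace wins 5–2.
Dave vs Hank: Dave wins 4–3.
Dave vs Eve: Dave wins 4–3.
Dave vs Carol: Dave wins 4–3.
Hank vs Eve: Eve wins 4–3.
Hank vs Carol: Carol wins 4–3.
Eve vs Carol: Eve wins 5–2.
Dave beats each rival — Grace (5–2), Hank (4–3), Eve (4–3), Carol (4–3) — so Dave is the Condorcet winner.

Dave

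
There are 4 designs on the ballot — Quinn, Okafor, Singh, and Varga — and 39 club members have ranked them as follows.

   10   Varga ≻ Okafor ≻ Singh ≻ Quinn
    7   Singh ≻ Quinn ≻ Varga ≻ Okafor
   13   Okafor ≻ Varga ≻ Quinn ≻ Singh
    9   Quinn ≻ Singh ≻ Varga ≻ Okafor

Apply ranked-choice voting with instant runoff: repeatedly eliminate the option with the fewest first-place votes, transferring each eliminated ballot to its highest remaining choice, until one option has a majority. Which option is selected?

Round 1: Okafor 13, Varga 10, Quinn 9, Singh 7. Singh has the fewest and is eliminated.
Round 2: Quinn 16, Okafor 13, Varga 10. Varga has the fewest and is eliminated.
Round 3: Okafor 23, Quinn 16. Okafor has a majority.

Okafor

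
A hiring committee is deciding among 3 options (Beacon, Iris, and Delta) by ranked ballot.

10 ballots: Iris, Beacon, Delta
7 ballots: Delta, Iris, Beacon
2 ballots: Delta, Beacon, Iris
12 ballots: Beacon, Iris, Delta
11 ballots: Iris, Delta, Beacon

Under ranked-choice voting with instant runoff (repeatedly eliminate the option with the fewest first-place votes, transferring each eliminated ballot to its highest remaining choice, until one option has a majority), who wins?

Iris

Round 1: Iris 21, Beacon 12, Delta 9. Delta has the fewest and is eliminated.
Round 2: Iris 28, Beacon 14. Iris has a majority.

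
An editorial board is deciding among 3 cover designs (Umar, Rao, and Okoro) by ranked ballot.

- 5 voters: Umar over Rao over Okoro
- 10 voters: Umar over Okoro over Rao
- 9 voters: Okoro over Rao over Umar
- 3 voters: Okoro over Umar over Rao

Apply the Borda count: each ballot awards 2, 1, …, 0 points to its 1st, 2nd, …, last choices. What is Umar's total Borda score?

Borda scores:
  Umar: 5·2 + 10·2 + 9·0 + 3·1 = 33
  Rao: 5·1 + 10·0 + 9·1 + 3·0 = 14
  Okoro: 5·0 + 10·1 + 9·2 + 3·2 = 34

33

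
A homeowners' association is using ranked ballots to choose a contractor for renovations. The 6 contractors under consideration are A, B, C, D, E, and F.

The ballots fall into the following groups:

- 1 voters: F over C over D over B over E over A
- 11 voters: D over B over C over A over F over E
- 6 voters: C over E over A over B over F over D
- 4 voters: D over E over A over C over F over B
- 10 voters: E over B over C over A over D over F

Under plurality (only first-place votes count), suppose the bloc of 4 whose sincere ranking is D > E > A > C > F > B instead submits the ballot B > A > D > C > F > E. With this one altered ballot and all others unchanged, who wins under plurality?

D

First-place totals with the altered ballot: A 0, B 4, C 6, D 11, E 10, F 1.
The winner is unchanged: still D.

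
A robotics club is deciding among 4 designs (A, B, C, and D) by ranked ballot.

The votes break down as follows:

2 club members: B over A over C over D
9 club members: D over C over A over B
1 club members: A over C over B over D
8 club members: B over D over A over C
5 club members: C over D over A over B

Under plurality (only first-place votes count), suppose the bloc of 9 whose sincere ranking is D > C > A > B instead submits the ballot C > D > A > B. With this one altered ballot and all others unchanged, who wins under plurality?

First-place totals with the altered ballot: A 1, B 10, C 14, D 0.
The switch changes the winner from B to C.

C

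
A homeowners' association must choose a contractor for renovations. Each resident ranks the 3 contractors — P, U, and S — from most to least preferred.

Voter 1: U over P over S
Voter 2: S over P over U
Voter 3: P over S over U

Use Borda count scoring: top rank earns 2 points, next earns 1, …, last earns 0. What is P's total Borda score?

Borda scores:
  P: 1 + 1 + 2 = 4
  U: 2 + 0 + 0 = 2
  S: 0 + 2 + 1 = 3

4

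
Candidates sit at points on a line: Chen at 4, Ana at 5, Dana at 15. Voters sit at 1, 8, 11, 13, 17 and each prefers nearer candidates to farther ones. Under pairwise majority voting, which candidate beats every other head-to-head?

Dana

With single-peaked preferences on a line, the Condorcet winner is the candidate closest to the median voter.
The median voter (position 11) is closest to Dana at 15.
Check: Dana vs Ana — voters closer to Dana: 3 of 5.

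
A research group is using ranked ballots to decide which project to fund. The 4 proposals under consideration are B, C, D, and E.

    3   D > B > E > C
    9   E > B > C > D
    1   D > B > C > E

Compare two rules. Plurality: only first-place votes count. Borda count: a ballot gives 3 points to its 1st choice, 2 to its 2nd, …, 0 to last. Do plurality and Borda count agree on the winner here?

Yes

Plurality first-place counts: B 0, C 0, D 4, E 9 → E.
Borda totals: B 26, C 10, D 12, E 30 → E.
The two rules agree on E.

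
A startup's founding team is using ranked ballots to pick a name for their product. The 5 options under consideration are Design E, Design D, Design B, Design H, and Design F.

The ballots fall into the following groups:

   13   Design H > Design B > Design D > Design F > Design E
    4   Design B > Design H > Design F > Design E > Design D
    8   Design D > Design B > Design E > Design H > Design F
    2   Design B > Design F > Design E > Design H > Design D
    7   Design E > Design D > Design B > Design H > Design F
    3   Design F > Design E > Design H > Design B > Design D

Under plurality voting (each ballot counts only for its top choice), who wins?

Design H

First-place vote totals:
  Design E: 7
  Design D: 8
  Design B: 6
  Design H: 13
  Design F: 3
Design H has the most first-place votes.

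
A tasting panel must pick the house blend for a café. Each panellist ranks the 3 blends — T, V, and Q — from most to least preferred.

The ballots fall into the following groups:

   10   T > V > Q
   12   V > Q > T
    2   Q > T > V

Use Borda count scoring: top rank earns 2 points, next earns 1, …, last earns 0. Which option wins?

V

Borda scores:
  T: 10·2 + 12·0 + 2·1 = 22
  V: 10·1 + 12·2 + 2·0 = 34
  Q: 10·0 + 12·1 + 2·2 = 16
V has the highest total.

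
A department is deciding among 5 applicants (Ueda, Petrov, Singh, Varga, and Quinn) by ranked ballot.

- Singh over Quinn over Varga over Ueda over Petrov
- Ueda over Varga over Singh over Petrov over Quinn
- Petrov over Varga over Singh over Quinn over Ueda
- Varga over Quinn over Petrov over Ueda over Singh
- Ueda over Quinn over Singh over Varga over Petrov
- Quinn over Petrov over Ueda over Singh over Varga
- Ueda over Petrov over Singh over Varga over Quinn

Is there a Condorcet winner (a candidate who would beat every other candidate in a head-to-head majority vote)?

Head-to-head results (7 voters total):
Ueda vs Petrov: Ueda wins 4–3.
Ueda vs Singh: Ueda wins 5–2.
Ueda vs Varga: Ueda wins 4–3.
Ueda vs Quinn: Quinn wins 4–3.
Petrov vs Singh: Petrov wins 4–3.
Petrov vs Varga: Varga wins 4–3.
Petrov vs Quinn: Quinn wins 4–3.
Singh vs Varga: Singh wins 4–3.
Singh vs Quinn: Singh wins 4–3.
Varga vs Quinn: Varga wins 4–3.
No candidate beats all others: Ueda beats Singh beats Quinn beats Ueda, a majority cycle.

No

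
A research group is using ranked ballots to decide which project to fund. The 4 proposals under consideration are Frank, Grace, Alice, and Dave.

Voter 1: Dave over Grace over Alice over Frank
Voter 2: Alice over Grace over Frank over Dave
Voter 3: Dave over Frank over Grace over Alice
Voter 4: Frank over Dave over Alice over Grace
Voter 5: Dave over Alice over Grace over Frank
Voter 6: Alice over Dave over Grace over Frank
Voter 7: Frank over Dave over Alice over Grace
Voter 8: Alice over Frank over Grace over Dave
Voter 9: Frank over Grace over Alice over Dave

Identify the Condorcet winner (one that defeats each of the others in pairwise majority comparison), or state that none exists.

Head-to-head results (9 voters total):
Frank vs Grace: Frank wins 5–4.
Frank vs Alice: Alice wins 5–4.
Frank vs Dave: Frank wins 5–4.
Grace vs Alice: Alice wins 6–3.
Grace vs Dave: Dave wins 6–3.
Alice vs Dave: Dave wins 5–4.
No candidate beats all others: Frank beats Dave beats Alice beats Frank, a majority cycle.

No Condorcet winner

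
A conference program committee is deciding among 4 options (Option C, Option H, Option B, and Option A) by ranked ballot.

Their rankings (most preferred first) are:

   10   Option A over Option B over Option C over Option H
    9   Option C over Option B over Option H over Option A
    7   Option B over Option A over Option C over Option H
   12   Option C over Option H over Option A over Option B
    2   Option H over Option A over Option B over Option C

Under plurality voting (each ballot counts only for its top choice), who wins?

Option C

First-place vote totals:
  Option C: 21
  Option H: 2
  Option B: 7
  Option A: 10
Option C has the most first-place votes.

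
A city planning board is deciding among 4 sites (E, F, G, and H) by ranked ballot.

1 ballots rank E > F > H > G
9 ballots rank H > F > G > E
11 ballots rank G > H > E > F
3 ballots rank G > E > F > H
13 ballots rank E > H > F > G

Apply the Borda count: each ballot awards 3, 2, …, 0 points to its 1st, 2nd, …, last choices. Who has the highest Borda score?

Borda scores:
  E: 3 + 9·0 + 11·1 + 3·2 + 13·3 = 59
  F: 2 + 9·2 + 11·0 + 3·1 + 13·1 = 36
  G: 0 + 9·1 + 11·3 + 3·3 + 13·0 = 51
  H: 1 + 9·3 + 11·2 + 3·0 + 13·2 = 76
H has the highest total.

H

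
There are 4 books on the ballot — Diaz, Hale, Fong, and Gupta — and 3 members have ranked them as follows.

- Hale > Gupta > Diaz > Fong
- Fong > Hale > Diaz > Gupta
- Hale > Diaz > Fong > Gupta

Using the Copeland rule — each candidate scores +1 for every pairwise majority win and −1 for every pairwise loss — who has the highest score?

Pairwise results:
  Diaz vs Hale: Hale wins 3–0.
  Diaz vs Fong: Diaz wins 2–1.
  Diaz vs Gupta: Diaz wins 2–1.
  Hale vs Fong: Hale wins 2–1.
  Hale vs Gupta: Hale wins 3–0.
  Fong vs Gupta: Fong wins 2–1.
Copeland scores (wins − losses):
  Diaz: 2 − 1 = 1
  Hale: 3 − 0 = 3
  Fong: 1 − 2 = -1
  Gupta: 0 − 3 = -3
Hale has the best Copeland score.

Hale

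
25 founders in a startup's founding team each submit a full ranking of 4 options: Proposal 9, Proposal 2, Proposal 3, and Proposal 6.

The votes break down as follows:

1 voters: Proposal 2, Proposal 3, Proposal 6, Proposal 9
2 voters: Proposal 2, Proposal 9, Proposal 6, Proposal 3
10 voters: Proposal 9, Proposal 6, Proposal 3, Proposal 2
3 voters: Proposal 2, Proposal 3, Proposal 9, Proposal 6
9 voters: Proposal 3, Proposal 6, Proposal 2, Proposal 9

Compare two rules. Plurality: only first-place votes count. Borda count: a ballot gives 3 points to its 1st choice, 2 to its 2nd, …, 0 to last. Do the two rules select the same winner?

Plurality first-place counts: Proposal 9 10, Proposal 2 6, Proposal 3 9, Proposal 6 0 → Proposal 9.
Borda totals: Proposal 9 37, Proposal 2 27, Proposal 3 45, Proposal 6 41 → Proposal 3.
The two rules disagree: plurality picks Proposal 9, Borda picks Proposal 3.

No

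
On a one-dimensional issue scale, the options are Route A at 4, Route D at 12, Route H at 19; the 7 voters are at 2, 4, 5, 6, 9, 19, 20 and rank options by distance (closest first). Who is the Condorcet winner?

Route A

With single-peaked preferences on a line, the Condorcet winner is the candidate closest to the median voter.
The median voter (position 6) is closest to Route A at 4.
Check: Route A vs Route H — voters closer to Route A: 5 of 7.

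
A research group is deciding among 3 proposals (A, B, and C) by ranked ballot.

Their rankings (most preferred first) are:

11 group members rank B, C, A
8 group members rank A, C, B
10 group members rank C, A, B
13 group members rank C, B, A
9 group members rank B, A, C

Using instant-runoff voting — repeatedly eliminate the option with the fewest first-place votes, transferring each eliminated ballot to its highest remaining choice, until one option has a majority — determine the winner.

C

Round 1: C 23, B 20, A 8. A has the fewest and is eliminated.
Round 2: C 31, B 20. C has a majority.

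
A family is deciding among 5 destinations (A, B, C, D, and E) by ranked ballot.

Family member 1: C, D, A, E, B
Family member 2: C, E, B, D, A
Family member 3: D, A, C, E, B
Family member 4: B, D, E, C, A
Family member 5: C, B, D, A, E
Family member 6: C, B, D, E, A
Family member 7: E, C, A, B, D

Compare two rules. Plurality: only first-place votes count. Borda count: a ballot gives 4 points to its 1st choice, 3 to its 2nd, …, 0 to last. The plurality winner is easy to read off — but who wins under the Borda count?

C

Plurality first-place counts: A 0, B 1, C 4, D 1, E 1 → C.
Borda totals: A 8, B 13, C 22, D 15, E 12 → C.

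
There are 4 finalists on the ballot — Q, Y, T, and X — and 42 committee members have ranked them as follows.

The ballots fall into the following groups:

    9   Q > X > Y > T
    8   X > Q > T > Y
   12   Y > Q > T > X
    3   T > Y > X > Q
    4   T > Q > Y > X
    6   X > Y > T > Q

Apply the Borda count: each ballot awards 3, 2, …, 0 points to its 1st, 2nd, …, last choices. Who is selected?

Q

Borda scores:
  Q: 9·3 + 8·2 + 12·2 + 3·0 + 4·2 + 6·0 = 75
  Y: 9·1 + 8·0 + 12·3 + 3·2 + 4·1 + 6·2 = 67
  T: 9·0 + 8·1 + 12·1 + 3·3 + 4·3 + 6·1 = 47
  X: 9·2 + 8·3 + 12·0 + 3·1 + 4·0 + 6·3 = 63
Q has the highest total.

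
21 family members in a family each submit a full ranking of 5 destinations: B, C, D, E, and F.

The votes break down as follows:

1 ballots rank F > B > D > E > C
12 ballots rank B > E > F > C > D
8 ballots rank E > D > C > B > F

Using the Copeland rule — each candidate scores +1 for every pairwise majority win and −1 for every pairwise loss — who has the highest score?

B

Pairwise results:
  B vs C: B wins 13–8.
  B vs D: B wins 13–8.
  B vs E: B wins 13–8.
  B vs F: B wins 20–1.
  C vs D: C wins 12–9.
  C vs E: E wins 21–0.
  C vs F: F wins 13–8.
  D vs E: E wins 20–1.
  D vs F: F wins 13–8.
  E vs F: E wins 20–1.
Copeland scores (wins − losses):
  B: 4 − 0 = 4
  C: 1 − 3 = -2
  D: 0 − 4 = -4
  E: 3 − 1 = 2
  F: 2 − 2 = 0
B has the best Copeland score.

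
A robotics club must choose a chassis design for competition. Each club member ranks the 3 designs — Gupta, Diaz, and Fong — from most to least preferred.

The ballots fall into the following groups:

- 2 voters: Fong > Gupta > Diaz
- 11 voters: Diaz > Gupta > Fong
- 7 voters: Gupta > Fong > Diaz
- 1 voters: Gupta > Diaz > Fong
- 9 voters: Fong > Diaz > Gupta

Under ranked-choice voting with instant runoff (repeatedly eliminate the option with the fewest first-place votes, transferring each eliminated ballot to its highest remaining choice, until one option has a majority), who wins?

Round 1: Diaz 11, Fong 11, Gupta 8. Gupta has the fewest and is eliminated.
Round 2: Fong 18, Diaz 12. Fong has a majority.

Fong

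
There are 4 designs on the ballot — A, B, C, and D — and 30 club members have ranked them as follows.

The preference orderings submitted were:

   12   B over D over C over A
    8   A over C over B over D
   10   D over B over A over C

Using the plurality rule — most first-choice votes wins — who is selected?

First-place vote totals:
  A: 8
  B: 12
  C: 0
  D: 10
B has the most first-place votes.

B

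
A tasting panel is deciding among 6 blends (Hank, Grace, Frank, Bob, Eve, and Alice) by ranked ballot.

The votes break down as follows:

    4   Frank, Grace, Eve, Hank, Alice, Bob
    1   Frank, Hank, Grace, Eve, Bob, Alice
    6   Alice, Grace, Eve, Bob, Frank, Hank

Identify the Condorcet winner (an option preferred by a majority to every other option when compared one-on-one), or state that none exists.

Head-to-head results (11 voters total):
Hank vs Grace: Grace wins 10–1.
Hank vs Frank: Frank wins 11–0.
Hank vs Bob: Bob wins 6–5.
Hank vs Eve: Eve wins 10–1.
Hank vs Alice: Alice wins 6–5.
Grace vs Frank: Grace wins 6–5.
Grace vs Bob: Grace wins 11–0.
Grace vs Eve: Grace wins 11–0.
Grace vs Alice: Alice wins 6–5.
Frank vs Bob: Bob wins 6–5.
Frank vs Eve: Eve wins 6–5.
Frank vs Alice: Alice wins 6–5.
Bob vs Eve: Eve wins 11–0.
Bob vs Alice: Alice wins 10–1.
Eve vs Alice: Alice wins 6–5.
Alice beats each rival — Hank (6–5), Grace (6–5), Frank (6–5), Bob (10–1), Eve (6–5) — so Alice is the Condorcet winner.

Alice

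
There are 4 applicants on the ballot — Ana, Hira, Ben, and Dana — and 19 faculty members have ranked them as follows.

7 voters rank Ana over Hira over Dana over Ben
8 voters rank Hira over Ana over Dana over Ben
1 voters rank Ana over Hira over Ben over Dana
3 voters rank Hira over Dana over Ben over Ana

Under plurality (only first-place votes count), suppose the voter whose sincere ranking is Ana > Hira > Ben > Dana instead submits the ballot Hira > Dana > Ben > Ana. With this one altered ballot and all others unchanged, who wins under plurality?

Hira

First-place totals with the altered ballot: Ana 7, Hira 12, Ben 0, Dana 0.
The winner is unchanged: still Hira.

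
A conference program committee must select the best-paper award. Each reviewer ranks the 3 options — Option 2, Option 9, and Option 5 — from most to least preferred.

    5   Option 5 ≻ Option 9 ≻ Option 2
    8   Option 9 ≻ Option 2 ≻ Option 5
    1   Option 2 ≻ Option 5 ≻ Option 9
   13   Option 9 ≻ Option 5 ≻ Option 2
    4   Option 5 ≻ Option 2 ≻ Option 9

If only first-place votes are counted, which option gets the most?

Option 9

First-place vote totals:
  Option 2: 1
  Option 9: 21
  Option 5: 9
Option 9 has the most first-place votes.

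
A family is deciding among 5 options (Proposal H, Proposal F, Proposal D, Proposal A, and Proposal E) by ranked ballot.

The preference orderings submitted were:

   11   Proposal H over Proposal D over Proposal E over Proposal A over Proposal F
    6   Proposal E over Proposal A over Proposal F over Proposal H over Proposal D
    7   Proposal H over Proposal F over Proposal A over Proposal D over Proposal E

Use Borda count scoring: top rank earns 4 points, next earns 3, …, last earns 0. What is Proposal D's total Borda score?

40

Borda scores:
  Proposal H: 11·4 + 6·1 + 7·4 = 78
  Proposal F: 11·0 + 6·2 + 7·3 = 33
  Proposal D: 11·3 + 6·0 + 7·1 = 40
  Proposal A: 11·1 + 6·3 + 7·2 = 43
  Proposal E: 11·2 + 6·4 + 7·0 = 46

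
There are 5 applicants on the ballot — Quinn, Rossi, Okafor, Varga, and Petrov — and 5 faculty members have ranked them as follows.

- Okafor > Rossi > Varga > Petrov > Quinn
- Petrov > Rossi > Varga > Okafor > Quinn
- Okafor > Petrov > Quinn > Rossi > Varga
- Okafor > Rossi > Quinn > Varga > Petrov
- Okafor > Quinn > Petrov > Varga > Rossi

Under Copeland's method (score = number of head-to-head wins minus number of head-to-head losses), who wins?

Okafor

Pairwise results:
  Quinn vs Rossi: Rossi wins 3–2.
  Quinn vs Okafor: Okafor wins 5–0.
  Quinn vs Varga: Quinn wins 3–2.
  Quinn vs Petrov: Petrov wins 3–2.
  Rossi vs Okafor: Okafor wins 4–1.
  Rossi vs Varga: Rossi wins 4–1.
  Rossi vs Petrov: Petrov wins 3–2.
  Okafor vs Varga: Okafor wins 4–1.
  Okafor vs Petrov: Okafor wins 4–1.
  Varga vs Petrov: Petrov wins 3–2.
Copeland scores (wins − losses):
  Quinn: 1 − 3 = -2
  Rossi: 2 − 2 = 0
  Okafor: 4 − 0 = 4
  Varga: 0 − 4 = -4
  Petrov: 3 − 1 = 2
Okafor has the best Copeland score.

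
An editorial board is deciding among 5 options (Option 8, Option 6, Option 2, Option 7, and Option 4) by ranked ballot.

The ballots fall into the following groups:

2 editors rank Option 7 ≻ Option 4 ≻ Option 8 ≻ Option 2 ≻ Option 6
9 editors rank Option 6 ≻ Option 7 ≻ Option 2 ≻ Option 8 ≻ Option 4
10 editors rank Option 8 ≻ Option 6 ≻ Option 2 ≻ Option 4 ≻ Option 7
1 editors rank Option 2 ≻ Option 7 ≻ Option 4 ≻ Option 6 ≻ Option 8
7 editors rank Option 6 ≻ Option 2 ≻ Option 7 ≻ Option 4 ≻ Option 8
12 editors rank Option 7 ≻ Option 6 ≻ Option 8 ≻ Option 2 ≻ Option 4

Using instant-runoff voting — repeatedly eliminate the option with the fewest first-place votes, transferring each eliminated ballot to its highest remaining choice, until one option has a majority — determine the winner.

Option 6

Round 1: Option 6 16, Option 7 14, Option 8 10, Option 2 1, Option 4 0. Option 4 has the fewest and is eliminated.
Round 2: Option 6 16, Option 7 14, Option 8 10, Option 2 1. Option 2 has the fewest and is eliminated.
Round 3: Option 6 16, Option 7 15, Option 8 10. Option 8 has the fewest and is eliminated.
Round 4: Option 6 26, Option 7 15. Option 6 has a majority.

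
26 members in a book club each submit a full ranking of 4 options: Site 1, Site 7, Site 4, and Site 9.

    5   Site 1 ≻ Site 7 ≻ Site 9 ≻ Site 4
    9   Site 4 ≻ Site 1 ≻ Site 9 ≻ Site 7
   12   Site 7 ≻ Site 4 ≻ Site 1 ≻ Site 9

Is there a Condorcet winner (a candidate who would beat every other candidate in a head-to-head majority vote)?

Head-to-head results (26 voters total):
Site 1 vs Site 7: Site 1 wins 14–12.
Site 1 vs Site 4: Site 4 wins 21–5.
Site 1 vs Site 9: Site 1 wins 26–0.
Site 7 vs Site 4: Site 7 wins 17–9.
Site 7 vs Site 9: Site 7 wins 17–9.
Site 4 vs Site 9: Site 4 wins 21–5.
No candidate beats all others: Site 1 beats Site 7 beats Site 4 beats Site 1, a majority cycle.

No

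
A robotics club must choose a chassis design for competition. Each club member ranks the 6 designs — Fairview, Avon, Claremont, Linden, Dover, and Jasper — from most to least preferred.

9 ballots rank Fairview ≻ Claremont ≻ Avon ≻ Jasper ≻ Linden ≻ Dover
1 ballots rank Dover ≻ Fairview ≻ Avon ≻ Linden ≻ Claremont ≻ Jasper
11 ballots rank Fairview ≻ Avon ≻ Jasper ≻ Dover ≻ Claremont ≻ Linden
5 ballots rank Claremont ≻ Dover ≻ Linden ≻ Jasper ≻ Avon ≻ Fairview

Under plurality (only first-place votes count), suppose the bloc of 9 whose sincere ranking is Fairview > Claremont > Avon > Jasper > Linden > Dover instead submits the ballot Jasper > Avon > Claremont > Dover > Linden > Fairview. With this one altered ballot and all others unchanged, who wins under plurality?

Fairview

First-place totals with the altered ballot: Fairview 11, Avon 0, Claremont 5, Linden 0, Dover 1, Jasper 9.
The winner is unchanged: still Fairview.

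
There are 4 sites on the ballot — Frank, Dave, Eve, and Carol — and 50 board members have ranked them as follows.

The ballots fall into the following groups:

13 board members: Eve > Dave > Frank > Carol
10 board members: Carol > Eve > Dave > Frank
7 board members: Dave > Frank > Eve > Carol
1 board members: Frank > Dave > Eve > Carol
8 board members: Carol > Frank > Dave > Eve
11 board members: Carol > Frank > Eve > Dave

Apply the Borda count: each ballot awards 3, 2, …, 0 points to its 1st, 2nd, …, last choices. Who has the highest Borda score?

Carol

Borda scores:
  Frank: 13·1 + 10·0 + 7·2 + 3 + 8·2 + 11·2 = 68
  Dave: 13·2 + 10·1 + 7·3 + 2 + 8·1 + 11·0 = 67
  Eve: 13·3 + 10·2 + 7·1 + 1 + 8·0 + 11·1 = 78
  Carol: 13·0 + 10·3 + 7·0 + 0 + 8·3 + 11·3 = 87
Carol has the highest total.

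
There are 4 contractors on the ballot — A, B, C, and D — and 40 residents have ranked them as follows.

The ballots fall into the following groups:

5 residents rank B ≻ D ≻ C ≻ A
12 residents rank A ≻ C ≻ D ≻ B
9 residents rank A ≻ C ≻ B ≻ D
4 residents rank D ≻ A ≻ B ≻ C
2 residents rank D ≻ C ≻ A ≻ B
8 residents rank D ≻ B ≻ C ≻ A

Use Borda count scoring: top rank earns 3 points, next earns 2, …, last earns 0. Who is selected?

A

Borda scores:
  A: 5·0 + 12·3 + 9·3 + 4·2 + 2·1 + 8·0 = 73
  B: 5·3 + 12·0 + 9·1 + 4·1 + 2·0 + 8·2 = 44
  C: 5·1 + 12·2 + 9·2 + 4·0 + 2·2 + 8·1 = 59
  D: 5·2 + 12·1 + 9·0 + 4·3 + 2·3 + 8·3 = 64
A has the highest total.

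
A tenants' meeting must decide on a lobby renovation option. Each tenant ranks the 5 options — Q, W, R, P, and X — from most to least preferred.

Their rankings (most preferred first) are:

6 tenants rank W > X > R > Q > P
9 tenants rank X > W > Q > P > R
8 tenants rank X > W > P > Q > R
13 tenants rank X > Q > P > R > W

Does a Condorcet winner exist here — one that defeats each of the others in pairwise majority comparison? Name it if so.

Head-to-head results (36 voters total):
Q vs W: W wins 23–13.
Q vs R: Q wins 30–6.
Q vs P: Q wins 28–8.
Q vs X: X wins 36–0.
W vs R: W wins 23–13.
W vs P: W wins 23–13.
W vs X: X wins 30–6.
R vs P: P wins 30–6.
R vs X: X wins 36–0.
P vs X: X wins 36–0.
X beats each rival — Q (36–0), W (30–6), R (36–0), P (36–0) — so X is the Condorcet winner.

X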